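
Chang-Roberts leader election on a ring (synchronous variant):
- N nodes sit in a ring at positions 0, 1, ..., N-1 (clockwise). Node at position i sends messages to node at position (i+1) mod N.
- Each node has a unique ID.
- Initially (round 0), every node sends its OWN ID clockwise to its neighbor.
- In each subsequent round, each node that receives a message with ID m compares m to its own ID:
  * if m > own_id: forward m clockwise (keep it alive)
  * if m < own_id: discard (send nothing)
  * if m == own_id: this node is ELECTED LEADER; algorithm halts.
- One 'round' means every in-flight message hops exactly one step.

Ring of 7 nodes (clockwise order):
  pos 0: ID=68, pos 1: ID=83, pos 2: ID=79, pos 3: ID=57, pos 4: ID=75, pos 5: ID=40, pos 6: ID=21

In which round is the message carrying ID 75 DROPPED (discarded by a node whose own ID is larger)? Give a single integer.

Answer: 4

Derivation:
Round 1: pos1(id83) recv 68: drop; pos2(id79) recv 83: fwd; pos3(id57) recv 79: fwd; pos4(id75) recv 57: drop; pos5(id40) recv 75: fwd; pos6(id21) recv 40: fwd; pos0(id68) recv 21: drop
Round 2: pos3(id57) recv 83: fwd; pos4(id75) recv 79: fwd; pos6(id21) recv 75: fwd; pos0(id68) recv 40: drop
Round 3: pos4(id75) recv 83: fwd; pos5(id40) recv 79: fwd; pos0(id68) recv 75: fwd
Round 4: pos5(id40) recv 83: fwd; pos6(id21) recv 79: fwd; pos1(id83) recv 75: drop
Round 5: pos6(id21) recv 83: fwd; pos0(id68) recv 79: fwd
Round 6: pos0(id68) recv 83: fwd; pos1(id83) recv 79: drop
Round 7: pos1(id83) recv 83: ELECTED
Message ID 75 originates at pos 4; dropped at pos 1 in round 4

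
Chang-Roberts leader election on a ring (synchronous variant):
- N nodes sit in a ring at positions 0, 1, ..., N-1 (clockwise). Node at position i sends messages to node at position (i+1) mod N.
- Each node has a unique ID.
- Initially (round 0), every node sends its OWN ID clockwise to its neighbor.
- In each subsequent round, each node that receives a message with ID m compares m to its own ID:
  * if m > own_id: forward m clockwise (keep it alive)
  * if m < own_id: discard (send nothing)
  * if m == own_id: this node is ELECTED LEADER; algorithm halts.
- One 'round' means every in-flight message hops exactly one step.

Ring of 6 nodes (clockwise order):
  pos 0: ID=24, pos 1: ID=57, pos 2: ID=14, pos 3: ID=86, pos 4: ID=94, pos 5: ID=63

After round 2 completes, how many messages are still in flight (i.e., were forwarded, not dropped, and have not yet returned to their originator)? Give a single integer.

Answer: 2

Derivation:
Round 1: pos1(id57) recv 24: drop; pos2(id14) recv 57: fwd; pos3(id86) recv 14: drop; pos4(id94) recv 86: drop; pos5(id63) recv 94: fwd; pos0(id24) recv 63: fwd
Round 2: pos3(id86) recv 57: drop; pos0(id24) recv 94: fwd; pos1(id57) recv 63: fwd
After round 2: 2 messages still in flight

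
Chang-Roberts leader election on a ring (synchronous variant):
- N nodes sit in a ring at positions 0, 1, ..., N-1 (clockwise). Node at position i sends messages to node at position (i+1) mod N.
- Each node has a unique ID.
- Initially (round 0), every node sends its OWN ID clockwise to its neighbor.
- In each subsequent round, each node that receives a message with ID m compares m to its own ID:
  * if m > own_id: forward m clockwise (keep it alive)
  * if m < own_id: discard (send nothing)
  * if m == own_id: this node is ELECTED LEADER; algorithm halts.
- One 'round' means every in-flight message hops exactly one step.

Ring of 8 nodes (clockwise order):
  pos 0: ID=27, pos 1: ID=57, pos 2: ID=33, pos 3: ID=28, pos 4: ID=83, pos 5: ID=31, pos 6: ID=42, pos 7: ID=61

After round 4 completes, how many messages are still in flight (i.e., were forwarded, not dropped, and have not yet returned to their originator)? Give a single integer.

Answer: 2

Derivation:
Round 1: pos1(id57) recv 27: drop; pos2(id33) recv 57: fwd; pos3(id28) recv 33: fwd; pos4(id83) recv 28: drop; pos5(id31) recv 83: fwd; pos6(id42) recv 31: drop; pos7(id61) recv 42: drop; pos0(id27) recv 61: fwd
Round 2: pos3(id28) recv 57: fwd; pos4(id83) recv 33: drop; pos6(id42) recv 83: fwd; pos1(id57) recv 61: fwd
Round 3: pos4(id83) recv 57: drop; pos7(id61) recv 83: fwd; pos2(id33) recv 61: fwd
Round 4: pos0(id27) recv 83: fwd; pos3(id28) recv 61: fwd
After round 4: 2 messages still in flight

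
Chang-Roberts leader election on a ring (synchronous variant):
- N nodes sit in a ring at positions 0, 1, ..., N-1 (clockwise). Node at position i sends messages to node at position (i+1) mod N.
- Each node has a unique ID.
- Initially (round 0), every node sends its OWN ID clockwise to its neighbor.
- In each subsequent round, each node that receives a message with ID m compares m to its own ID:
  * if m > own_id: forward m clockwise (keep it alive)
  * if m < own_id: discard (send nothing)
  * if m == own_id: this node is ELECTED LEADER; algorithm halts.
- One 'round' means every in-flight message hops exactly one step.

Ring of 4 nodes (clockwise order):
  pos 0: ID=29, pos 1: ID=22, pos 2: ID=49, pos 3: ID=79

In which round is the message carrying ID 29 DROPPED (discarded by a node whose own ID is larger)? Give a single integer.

Answer: 2

Derivation:
Round 1: pos1(id22) recv 29: fwd; pos2(id49) recv 22: drop; pos3(id79) recv 49: drop; pos0(id29) recv 79: fwd
Round 2: pos2(id49) recv 29: drop; pos1(id22) recv 79: fwd
Round 3: pos2(id49) recv 79: fwd
Round 4: pos3(id79) recv 79: ELECTED
Message ID 29 originates at pos 0; dropped at pos 2 in round 2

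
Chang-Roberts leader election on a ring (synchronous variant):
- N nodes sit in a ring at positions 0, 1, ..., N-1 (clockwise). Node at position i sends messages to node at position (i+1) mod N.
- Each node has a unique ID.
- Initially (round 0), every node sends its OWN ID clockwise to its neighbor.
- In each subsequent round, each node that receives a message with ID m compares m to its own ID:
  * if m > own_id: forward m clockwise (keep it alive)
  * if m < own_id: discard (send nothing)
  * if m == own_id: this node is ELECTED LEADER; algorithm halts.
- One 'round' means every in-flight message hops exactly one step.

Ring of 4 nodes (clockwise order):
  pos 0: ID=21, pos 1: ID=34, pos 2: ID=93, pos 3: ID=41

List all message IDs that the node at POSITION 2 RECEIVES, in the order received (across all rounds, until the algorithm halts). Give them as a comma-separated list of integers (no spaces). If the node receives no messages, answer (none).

Answer: 34,41,93

Derivation:
Round 1: pos1(id34) recv 21: drop; pos2(id93) recv 34: drop; pos3(id41) recv 93: fwd; pos0(id21) recv 41: fwd
Round 2: pos0(id21) recv 93: fwd; pos1(id34) recv 41: fwd
Round 3: pos1(id34) recv 93: fwd; pos2(id93) recv 41: drop
Round 4: pos2(id93) recv 93: ELECTED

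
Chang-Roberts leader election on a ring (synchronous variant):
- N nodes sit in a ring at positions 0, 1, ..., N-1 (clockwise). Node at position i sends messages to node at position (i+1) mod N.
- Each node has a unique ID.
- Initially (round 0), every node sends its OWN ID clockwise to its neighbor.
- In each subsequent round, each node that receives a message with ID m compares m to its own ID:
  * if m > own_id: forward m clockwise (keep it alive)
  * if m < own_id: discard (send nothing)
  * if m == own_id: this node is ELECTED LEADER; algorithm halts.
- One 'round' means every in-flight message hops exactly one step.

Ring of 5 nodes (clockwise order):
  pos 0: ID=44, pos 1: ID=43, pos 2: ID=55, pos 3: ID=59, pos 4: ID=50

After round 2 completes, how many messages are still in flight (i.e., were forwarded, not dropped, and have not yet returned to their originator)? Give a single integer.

Answer: 2

Derivation:
Round 1: pos1(id43) recv 44: fwd; pos2(id55) recv 43: drop; pos3(id59) recv 55: drop; pos4(id50) recv 59: fwd; pos0(id44) recv 50: fwd
Round 2: pos2(id55) recv 44: drop; pos0(id44) recv 59: fwd; pos1(id43) recv 50: fwd
After round 2: 2 messages still in flight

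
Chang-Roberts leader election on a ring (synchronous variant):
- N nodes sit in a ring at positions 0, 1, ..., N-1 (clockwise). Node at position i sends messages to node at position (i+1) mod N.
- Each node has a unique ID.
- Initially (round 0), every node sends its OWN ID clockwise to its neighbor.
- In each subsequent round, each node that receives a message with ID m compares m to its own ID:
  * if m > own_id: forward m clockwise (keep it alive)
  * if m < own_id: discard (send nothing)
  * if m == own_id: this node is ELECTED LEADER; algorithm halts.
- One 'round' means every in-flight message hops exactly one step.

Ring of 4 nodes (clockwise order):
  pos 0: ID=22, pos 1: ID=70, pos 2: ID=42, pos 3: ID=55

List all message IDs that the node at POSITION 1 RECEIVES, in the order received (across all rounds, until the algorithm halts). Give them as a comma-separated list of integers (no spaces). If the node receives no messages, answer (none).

Round 1: pos1(id70) recv 22: drop; pos2(id42) recv 70: fwd; pos3(id55) recv 42: drop; pos0(id22) recv 55: fwd
Round 2: pos3(id55) recv 70: fwd; pos1(id70) recv 55: drop
Round 3: pos0(id22) recv 70: fwd
Round 4: pos1(id70) recv 70: ELECTED

Answer: 22,55,70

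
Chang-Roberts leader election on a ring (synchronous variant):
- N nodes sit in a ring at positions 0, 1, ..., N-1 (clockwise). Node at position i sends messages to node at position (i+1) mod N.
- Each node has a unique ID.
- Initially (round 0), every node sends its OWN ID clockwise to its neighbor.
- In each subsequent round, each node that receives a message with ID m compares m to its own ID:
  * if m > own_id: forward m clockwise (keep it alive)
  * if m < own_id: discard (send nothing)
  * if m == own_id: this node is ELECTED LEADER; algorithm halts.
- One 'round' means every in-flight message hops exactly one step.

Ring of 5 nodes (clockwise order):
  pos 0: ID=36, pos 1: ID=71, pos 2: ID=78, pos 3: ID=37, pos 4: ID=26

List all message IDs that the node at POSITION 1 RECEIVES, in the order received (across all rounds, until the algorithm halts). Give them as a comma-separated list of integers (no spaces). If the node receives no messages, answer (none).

Answer: 36,37,78

Derivation:
Round 1: pos1(id71) recv 36: drop; pos2(id78) recv 71: drop; pos3(id37) recv 78: fwd; pos4(id26) recv 37: fwd; pos0(id36) recv 26: drop
Round 2: pos4(id26) recv 78: fwd; pos0(id36) recv 37: fwd
Round 3: pos0(id36) recv 78: fwd; pos1(id71) recv 37: drop
Round 4: pos1(id71) recv 78: fwd
Round 5: pos2(id78) recv 78: ELECTED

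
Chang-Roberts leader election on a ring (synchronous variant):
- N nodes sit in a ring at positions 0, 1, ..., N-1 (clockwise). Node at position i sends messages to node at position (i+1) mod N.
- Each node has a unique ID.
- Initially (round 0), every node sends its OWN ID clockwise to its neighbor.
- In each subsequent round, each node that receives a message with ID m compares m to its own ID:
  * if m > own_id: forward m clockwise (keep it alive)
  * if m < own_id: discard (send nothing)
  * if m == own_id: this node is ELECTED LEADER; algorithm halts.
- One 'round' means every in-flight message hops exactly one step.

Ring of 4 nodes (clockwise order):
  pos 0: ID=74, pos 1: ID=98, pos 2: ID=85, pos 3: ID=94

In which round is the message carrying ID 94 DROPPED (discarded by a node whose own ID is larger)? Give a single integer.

Round 1: pos1(id98) recv 74: drop; pos2(id85) recv 98: fwd; pos3(id94) recv 85: drop; pos0(id74) recv 94: fwd
Round 2: pos3(id94) recv 98: fwd; pos1(id98) recv 94: drop
Round 3: pos0(id74) recv 98: fwd
Round 4: pos1(id98) recv 98: ELECTED
Message ID 94 originates at pos 3; dropped at pos 1 in round 2

Answer: 2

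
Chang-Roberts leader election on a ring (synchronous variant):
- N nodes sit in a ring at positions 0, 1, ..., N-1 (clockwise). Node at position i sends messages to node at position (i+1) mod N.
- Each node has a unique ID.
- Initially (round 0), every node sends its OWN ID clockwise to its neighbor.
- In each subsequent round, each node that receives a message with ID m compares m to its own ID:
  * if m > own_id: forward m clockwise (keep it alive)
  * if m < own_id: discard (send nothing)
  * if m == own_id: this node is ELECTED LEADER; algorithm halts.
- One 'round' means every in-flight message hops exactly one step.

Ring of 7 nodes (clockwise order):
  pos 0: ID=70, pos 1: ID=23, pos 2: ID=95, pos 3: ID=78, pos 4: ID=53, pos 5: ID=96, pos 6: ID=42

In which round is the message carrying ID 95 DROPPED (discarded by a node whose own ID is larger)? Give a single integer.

Round 1: pos1(id23) recv 70: fwd; pos2(id95) recv 23: drop; pos3(id78) recv 95: fwd; pos4(id53) recv 78: fwd; pos5(id96) recv 53: drop; pos6(id42) recv 96: fwd; pos0(id70) recv 42: drop
Round 2: pos2(id95) recv 70: drop; pos4(id53) recv 95: fwd; pos5(id96) recv 78: drop; pos0(id70) recv 96: fwd
Round 3: pos5(id96) recv 95: drop; pos1(id23) recv 96: fwd
Round 4: pos2(id95) recv 96: fwd
Round 5: pos3(id78) recv 96: fwd
Round 6: pos4(id53) recv 96: fwd
Round 7: pos5(id96) recv 96: ELECTED
Message ID 95 originates at pos 2; dropped at pos 5 in round 3

Answer: 3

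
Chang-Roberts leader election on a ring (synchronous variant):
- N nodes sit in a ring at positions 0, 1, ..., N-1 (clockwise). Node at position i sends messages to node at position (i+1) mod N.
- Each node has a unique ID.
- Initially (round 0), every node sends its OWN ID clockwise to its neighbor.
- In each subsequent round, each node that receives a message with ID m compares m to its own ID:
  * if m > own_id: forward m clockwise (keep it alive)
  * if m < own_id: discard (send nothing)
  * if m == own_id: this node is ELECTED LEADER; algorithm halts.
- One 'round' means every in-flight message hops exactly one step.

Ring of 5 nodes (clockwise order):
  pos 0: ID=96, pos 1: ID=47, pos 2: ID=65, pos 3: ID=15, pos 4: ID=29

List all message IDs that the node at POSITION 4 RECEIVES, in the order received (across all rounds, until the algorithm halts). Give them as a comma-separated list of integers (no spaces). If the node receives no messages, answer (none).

Round 1: pos1(id47) recv 96: fwd; pos2(id65) recv 47: drop; pos3(id15) recv 65: fwd; pos4(id29) recv 15: drop; pos0(id96) recv 29: drop
Round 2: pos2(id65) recv 96: fwd; pos4(id29) recv 65: fwd
Round 3: pos3(id15) recv 96: fwd; pos0(id96) recv 65: drop
Round 4: pos4(id29) recv 96: fwd
Round 5: pos0(id96) recv 96: ELECTED

Answer: 15,65,96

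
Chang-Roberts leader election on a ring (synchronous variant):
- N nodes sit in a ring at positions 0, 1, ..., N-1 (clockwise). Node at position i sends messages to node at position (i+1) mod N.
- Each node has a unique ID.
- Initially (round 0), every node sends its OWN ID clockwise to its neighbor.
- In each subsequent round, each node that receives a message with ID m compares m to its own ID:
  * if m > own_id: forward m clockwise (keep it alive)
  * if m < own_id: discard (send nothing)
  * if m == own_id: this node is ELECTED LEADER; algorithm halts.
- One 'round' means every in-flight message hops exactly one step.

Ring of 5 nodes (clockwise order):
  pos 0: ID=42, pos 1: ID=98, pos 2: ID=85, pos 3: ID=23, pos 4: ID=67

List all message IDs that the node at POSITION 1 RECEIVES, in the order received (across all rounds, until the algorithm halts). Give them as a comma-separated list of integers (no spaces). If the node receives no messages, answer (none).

Answer: 42,67,85,98

Derivation:
Round 1: pos1(id98) recv 42: drop; pos2(id85) recv 98: fwd; pos3(id23) recv 85: fwd; pos4(id67) recv 23: drop; pos0(id42) recv 67: fwd
Round 2: pos3(id23) recv 98: fwd; pos4(id67) recv 85: fwd; pos1(id98) recv 67: drop
Round 3: pos4(id67) recv 98: fwd; pos0(id42) recv 85: fwd
Round 4: pos0(id42) recv 98: fwd; pos1(id98) recv 85: drop
Round 5: pos1(id98) recv 98: ELECTED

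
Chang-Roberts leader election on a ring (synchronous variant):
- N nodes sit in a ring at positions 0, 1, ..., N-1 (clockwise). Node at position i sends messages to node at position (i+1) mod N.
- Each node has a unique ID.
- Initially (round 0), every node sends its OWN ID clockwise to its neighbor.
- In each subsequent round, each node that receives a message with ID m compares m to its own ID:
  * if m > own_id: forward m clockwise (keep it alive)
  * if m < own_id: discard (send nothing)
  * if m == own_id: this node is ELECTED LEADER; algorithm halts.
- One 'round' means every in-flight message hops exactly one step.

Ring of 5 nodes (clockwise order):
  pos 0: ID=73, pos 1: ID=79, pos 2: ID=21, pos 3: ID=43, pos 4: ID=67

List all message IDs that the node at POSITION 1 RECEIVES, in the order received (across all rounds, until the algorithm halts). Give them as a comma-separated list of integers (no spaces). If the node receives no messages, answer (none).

Round 1: pos1(id79) recv 73: drop; pos2(id21) recv 79: fwd; pos3(id43) recv 21: drop; pos4(id67) recv 43: drop; pos0(id73) recv 67: drop
Round 2: pos3(id43) recv 79: fwd
Round 3: pos4(id67) recv 79: fwd
Round 4: pos0(id73) recv 79: fwd
Round 5: pos1(id79) recv 79: ELECTED

Answer: 73,79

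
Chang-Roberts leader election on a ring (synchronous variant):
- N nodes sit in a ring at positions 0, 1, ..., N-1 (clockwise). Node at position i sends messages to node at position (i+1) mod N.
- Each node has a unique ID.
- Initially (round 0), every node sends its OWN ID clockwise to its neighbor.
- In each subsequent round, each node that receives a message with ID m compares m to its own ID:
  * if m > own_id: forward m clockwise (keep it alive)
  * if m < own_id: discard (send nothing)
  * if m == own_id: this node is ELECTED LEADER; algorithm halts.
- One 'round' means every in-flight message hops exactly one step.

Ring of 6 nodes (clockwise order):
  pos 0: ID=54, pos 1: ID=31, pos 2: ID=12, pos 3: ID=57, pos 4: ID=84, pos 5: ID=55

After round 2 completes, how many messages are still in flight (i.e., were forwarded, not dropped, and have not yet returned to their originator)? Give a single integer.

Round 1: pos1(id31) recv 54: fwd; pos2(id12) recv 31: fwd; pos3(id57) recv 12: drop; pos4(id84) recv 57: drop; pos5(id55) recv 84: fwd; pos0(id54) recv 55: fwd
Round 2: pos2(id12) recv 54: fwd; pos3(id57) recv 31: drop; pos0(id54) recv 84: fwd; pos1(id31) recv 55: fwd
After round 2: 3 messages still in flight

Answer: 3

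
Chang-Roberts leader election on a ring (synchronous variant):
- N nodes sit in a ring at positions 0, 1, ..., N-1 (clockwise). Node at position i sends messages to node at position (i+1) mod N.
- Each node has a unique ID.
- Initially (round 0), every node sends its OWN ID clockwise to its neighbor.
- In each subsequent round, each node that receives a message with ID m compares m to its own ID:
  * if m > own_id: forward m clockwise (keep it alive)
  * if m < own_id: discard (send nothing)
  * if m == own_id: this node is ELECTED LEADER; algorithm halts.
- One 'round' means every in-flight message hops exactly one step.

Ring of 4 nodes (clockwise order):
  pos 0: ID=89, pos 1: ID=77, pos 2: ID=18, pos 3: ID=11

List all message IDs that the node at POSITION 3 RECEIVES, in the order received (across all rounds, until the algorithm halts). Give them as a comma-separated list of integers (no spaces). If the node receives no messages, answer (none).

Answer: 18,77,89

Derivation:
Round 1: pos1(id77) recv 89: fwd; pos2(id18) recv 77: fwd; pos3(id11) recv 18: fwd; pos0(id89) recv 11: drop
Round 2: pos2(id18) recv 89: fwd; pos3(id11) recv 77: fwd; pos0(id89) recv 18: drop
Round 3: pos3(id11) recv 89: fwd; pos0(id89) recv 77: drop
Round 4: pos0(id89) recv 89: ELECTED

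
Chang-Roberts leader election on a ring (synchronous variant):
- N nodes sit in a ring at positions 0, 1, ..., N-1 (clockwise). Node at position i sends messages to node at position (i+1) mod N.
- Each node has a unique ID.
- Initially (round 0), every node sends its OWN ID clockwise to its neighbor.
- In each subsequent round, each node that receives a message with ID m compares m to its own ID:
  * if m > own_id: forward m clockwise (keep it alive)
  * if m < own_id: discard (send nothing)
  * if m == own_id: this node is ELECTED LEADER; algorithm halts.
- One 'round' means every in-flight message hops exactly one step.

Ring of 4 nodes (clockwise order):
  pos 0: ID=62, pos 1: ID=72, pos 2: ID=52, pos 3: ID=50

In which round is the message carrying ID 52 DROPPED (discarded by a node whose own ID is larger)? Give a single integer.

Round 1: pos1(id72) recv 62: drop; pos2(id52) recv 72: fwd; pos3(id50) recv 52: fwd; pos0(id62) recv 50: drop
Round 2: pos3(id50) recv 72: fwd; pos0(id62) recv 52: drop
Round 3: pos0(id62) recv 72: fwd
Round 4: pos1(id72) recv 72: ELECTED
Message ID 52 originates at pos 2; dropped at pos 0 in round 2

Answer: 2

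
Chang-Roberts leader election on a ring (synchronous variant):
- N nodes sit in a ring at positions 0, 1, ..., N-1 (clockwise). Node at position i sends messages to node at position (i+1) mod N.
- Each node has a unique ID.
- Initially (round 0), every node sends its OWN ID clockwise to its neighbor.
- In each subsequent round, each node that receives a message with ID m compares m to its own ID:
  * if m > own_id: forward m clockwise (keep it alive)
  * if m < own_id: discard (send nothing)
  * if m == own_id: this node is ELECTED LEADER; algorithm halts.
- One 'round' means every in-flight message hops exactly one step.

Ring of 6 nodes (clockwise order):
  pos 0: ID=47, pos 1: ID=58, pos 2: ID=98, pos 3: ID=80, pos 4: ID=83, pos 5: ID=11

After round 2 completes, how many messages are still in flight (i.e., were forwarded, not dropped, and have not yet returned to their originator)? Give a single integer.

Answer: 2

Derivation:
Round 1: pos1(id58) recv 47: drop; pos2(id98) recv 58: drop; pos3(id80) recv 98: fwd; pos4(id83) recv 80: drop; pos5(id11) recv 83: fwd; pos0(id47) recv 11: drop
Round 2: pos4(id83) recv 98: fwd; pos0(id47) recv 83: fwd
After round 2: 2 messages still in flight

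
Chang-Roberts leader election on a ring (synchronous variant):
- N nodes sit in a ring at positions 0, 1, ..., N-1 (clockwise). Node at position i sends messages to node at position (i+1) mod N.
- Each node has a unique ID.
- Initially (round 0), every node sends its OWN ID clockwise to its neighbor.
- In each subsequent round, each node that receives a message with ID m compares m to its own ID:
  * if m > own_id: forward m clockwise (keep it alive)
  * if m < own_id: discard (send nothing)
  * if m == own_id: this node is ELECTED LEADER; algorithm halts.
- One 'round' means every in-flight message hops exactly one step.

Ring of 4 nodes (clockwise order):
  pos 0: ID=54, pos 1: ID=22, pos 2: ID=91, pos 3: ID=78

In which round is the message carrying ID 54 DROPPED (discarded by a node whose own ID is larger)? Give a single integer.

Answer: 2

Derivation:
Round 1: pos1(id22) recv 54: fwd; pos2(id91) recv 22: drop; pos3(id78) recv 91: fwd; pos0(id54) recv 78: fwd
Round 2: pos2(id91) recv 54: drop; pos0(id54) recv 91: fwd; pos1(id22) recv 78: fwd
Round 3: pos1(id22) recv 91: fwd; pos2(id91) recv 78: drop
Round 4: pos2(id91) recv 91: ELECTED
Message ID 54 originates at pos 0; dropped at pos 2 in round 2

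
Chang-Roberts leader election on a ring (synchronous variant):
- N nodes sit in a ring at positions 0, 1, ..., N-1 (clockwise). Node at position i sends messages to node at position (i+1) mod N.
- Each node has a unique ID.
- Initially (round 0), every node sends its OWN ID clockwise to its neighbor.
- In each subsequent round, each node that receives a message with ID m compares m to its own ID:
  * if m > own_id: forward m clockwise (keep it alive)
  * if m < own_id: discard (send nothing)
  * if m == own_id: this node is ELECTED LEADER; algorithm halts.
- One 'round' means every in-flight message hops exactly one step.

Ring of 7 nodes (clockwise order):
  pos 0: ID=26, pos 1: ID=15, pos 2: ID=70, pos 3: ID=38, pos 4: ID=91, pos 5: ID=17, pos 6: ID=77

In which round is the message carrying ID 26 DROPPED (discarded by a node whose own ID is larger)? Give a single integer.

Round 1: pos1(id15) recv 26: fwd; pos2(id70) recv 15: drop; pos3(id38) recv 70: fwd; pos4(id91) recv 38: drop; pos5(id17) recv 91: fwd; pos6(id77) recv 17: drop; pos0(id26) recv 77: fwd
Round 2: pos2(id70) recv 26: drop; pos4(id91) recv 70: drop; pos6(id77) recv 91: fwd; pos1(id15) recv 77: fwd
Round 3: pos0(id26) recv 91: fwd; pos2(id70) recv 77: fwd
Round 4: pos1(id15) recv 91: fwd; pos3(id38) recv 77: fwd
Round 5: pos2(id70) recv 91: fwd; pos4(id91) recv 77: drop
Round 6: pos3(id38) recv 91: fwd
Round 7: pos4(id91) recv 91: ELECTED
Message ID 26 originates at pos 0; dropped at pos 2 in round 2

Answer: 2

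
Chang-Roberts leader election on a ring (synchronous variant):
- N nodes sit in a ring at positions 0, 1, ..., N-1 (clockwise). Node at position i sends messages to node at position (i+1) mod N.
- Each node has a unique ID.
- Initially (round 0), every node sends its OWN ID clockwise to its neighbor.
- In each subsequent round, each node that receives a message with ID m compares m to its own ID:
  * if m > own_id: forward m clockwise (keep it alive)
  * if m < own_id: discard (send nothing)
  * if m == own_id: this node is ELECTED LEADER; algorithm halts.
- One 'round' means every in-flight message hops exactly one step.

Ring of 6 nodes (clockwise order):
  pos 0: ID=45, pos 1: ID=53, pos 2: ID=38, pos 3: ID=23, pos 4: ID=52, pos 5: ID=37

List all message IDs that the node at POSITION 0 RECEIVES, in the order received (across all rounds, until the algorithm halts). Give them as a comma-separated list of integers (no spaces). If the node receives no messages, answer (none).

Answer: 37,52,53

Derivation:
Round 1: pos1(id53) recv 45: drop; pos2(id38) recv 53: fwd; pos3(id23) recv 38: fwd; pos4(id52) recv 23: drop; pos5(id37) recv 52: fwd; pos0(id45) recv 37: drop
Round 2: pos3(id23) recv 53: fwd; pos4(id52) recv 38: drop; pos0(id45) recv 52: fwd
Round 3: pos4(id52) recv 53: fwd; pos1(id53) recv 52: drop
Round 4: pos5(id37) recv 53: fwd
Round 5: pos0(id45) recv 53: fwd
Round 6: pos1(id53) recv 53: ELECTED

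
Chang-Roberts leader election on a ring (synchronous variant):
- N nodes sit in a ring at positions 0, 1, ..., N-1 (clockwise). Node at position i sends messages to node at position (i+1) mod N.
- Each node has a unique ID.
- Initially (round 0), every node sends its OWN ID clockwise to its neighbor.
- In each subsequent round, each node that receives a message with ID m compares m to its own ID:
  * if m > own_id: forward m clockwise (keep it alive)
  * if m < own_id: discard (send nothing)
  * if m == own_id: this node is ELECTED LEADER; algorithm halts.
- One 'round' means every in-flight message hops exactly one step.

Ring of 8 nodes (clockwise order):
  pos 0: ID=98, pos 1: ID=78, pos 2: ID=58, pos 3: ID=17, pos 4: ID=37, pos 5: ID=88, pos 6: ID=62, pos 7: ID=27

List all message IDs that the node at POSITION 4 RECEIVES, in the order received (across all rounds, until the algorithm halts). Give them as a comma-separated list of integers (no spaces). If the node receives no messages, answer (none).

Answer: 17,58,78,98

Derivation:
Round 1: pos1(id78) recv 98: fwd; pos2(id58) recv 78: fwd; pos3(id17) recv 58: fwd; pos4(id37) recv 17: drop; pos5(id88) recv 37: drop; pos6(id62) recv 88: fwd; pos7(id27) recv 62: fwd; pos0(id98) recv 27: drop
Round 2: pos2(id58) recv 98: fwd; pos3(id17) recv 78: fwd; pos4(id37) recv 58: fwd; pos7(id27) recv 88: fwd; pos0(id98) recv 62: drop
Round 3: pos3(id17) recv 98: fwd; pos4(id37) recv 78: fwd; pos5(id88) recv 58: drop; pos0(id98) recv 88: drop
Round 4: pos4(id37) recv 98: fwd; pos5(id88) recv 78: drop
Round 5: pos5(id88) recv 98: fwd
Round 6: pos6(id62) recv 98: fwd
Round 7: pos7(id27) recv 98: fwd
Round 8: pos0(id98) recv 98: ELECTED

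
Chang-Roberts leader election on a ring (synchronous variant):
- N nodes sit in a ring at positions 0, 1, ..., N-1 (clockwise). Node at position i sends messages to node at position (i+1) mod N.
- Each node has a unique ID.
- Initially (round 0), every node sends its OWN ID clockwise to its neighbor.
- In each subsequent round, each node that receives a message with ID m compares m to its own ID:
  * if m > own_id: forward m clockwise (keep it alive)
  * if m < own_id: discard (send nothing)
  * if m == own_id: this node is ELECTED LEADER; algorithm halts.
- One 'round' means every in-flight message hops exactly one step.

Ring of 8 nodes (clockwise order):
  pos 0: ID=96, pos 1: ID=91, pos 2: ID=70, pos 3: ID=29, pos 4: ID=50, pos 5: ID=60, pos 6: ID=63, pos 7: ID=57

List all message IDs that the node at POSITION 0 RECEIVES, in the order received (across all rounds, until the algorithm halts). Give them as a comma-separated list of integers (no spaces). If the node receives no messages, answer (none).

Round 1: pos1(id91) recv 96: fwd; pos2(id70) recv 91: fwd; pos3(id29) recv 70: fwd; pos4(id50) recv 29: drop; pos5(id60) recv 50: drop; pos6(id63) recv 60: drop; pos7(id57) recv 63: fwd; pos0(id96) recv 57: drop
Round 2: pos2(id70) recv 96: fwd; pos3(id29) recv 91: fwd; pos4(id50) recv 70: fwd; pos0(id96) recv 63: drop
Round 3: pos3(id29) recv 96: fwd; pos4(id50) recv 91: fwd; pos5(id60) recv 70: fwd
Round 4: pos4(id50) recv 96: fwd; pos5(id60) recv 91: fwd; pos6(id63) recv 70: fwd
Round 5: pos5(id60) recv 96: fwd; pos6(id63) recv 91: fwd; pos7(id57) recv 70: fwd
Round 6: pos6(id63) recv 96: fwd; pos7(id57) recv 91: fwd; pos0(id96) recv 70: drop
Round 7: pos7(id57) recv 96: fwd; pos0(id96) recv 91: drop
Round 8: pos0(id96) recv 96: ELECTED

Answer: 57,63,70,91,96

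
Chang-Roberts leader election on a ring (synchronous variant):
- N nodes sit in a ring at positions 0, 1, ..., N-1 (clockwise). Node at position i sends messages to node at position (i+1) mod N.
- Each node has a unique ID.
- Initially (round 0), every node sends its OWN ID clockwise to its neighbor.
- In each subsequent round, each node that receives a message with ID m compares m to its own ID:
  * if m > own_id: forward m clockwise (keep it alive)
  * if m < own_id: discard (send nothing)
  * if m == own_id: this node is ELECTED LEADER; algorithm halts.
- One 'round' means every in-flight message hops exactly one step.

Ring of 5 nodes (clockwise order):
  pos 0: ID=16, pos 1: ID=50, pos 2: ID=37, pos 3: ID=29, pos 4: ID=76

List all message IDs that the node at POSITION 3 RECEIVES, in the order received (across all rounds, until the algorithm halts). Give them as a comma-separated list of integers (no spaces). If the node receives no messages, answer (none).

Answer: 37,50,76

Derivation:
Round 1: pos1(id50) recv 16: drop; pos2(id37) recv 50: fwd; pos3(id29) recv 37: fwd; pos4(id76) recv 29: drop; pos0(id16) recv 76: fwd
Round 2: pos3(id29) recv 50: fwd; pos4(id76) recv 37: drop; pos1(id50) recv 76: fwd
Round 3: pos4(id76) recv 50: drop; pos2(id37) recv 76: fwd
Round 4: pos3(id29) recv 76: fwd
Round 5: pos4(id76) recv 76: ELECTED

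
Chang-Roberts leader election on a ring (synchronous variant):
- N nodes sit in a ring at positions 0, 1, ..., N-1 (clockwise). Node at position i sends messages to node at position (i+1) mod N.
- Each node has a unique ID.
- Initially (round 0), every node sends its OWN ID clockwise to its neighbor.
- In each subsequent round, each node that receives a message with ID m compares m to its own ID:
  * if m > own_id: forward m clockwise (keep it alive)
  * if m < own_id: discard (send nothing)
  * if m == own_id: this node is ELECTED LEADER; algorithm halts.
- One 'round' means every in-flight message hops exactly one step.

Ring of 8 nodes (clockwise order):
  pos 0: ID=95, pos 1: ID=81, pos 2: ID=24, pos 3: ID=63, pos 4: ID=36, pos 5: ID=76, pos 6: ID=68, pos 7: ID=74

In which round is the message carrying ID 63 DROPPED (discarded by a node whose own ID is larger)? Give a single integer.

Round 1: pos1(id81) recv 95: fwd; pos2(id24) recv 81: fwd; pos3(id63) recv 24: drop; pos4(id36) recv 63: fwd; pos5(id76) recv 36: drop; pos6(id68) recv 76: fwd; pos7(id74) recv 68: drop; pos0(id95) recv 74: drop
Round 2: pos2(id24) recv 95: fwd; pos3(id63) recv 81: fwd; pos5(id76) recv 63: drop; pos7(id74) recv 76: fwd
Round 3: pos3(id63) recv 95: fwd; pos4(id36) recv 81: fwd; pos0(id95) recv 76: drop
Round 4: pos4(id36) recv 95: fwd; pos5(id76) recv 81: fwd
Round 5: pos5(id76) recv 95: fwd; pos6(id68) recv 81: fwd
Round 6: pos6(id68) recv 95: fwd; pos7(id74) recv 81: fwd
Round 7: pos7(id74) recv 95: fwd; pos0(id95) recv 81: drop
Round 8: pos0(id95) recv 95: ELECTED
Message ID 63 originates at pos 3; dropped at pos 5 in round 2

Answer: 2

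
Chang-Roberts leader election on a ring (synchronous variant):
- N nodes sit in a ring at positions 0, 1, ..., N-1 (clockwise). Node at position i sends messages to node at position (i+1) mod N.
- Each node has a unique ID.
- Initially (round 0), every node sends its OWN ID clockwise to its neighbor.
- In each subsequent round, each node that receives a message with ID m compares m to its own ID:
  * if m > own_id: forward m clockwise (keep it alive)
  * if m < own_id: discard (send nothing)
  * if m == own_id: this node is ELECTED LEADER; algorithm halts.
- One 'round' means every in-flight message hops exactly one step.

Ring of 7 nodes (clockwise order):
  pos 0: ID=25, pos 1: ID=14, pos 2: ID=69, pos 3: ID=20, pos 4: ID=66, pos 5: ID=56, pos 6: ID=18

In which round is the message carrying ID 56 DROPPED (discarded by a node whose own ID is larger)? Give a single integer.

Round 1: pos1(id14) recv 25: fwd; pos2(id69) recv 14: drop; pos3(id20) recv 69: fwd; pos4(id66) recv 20: drop; pos5(id56) recv 66: fwd; pos6(id18) recv 56: fwd; pos0(id25) recv 18: drop
Round 2: pos2(id69) recv 25: drop; pos4(id66) recv 69: fwd; pos6(id18) recv 66: fwd; pos0(id25) recv 56: fwd
Round 3: pos5(id56) recv 69: fwd; pos0(id25) recv 66: fwd; pos1(id14) recv 56: fwd
Round 4: pos6(id18) recv 69: fwd; pos1(id14) recv 66: fwd; pos2(id69) recv 56: drop
Round 5: pos0(id25) recv 69: fwd; pos2(id69) recv 66: drop
Round 6: pos1(id14) recv 69: fwd
Round 7: pos2(id69) recv 69: ELECTED
Message ID 56 originates at pos 5; dropped at pos 2 in round 4

Answer: 4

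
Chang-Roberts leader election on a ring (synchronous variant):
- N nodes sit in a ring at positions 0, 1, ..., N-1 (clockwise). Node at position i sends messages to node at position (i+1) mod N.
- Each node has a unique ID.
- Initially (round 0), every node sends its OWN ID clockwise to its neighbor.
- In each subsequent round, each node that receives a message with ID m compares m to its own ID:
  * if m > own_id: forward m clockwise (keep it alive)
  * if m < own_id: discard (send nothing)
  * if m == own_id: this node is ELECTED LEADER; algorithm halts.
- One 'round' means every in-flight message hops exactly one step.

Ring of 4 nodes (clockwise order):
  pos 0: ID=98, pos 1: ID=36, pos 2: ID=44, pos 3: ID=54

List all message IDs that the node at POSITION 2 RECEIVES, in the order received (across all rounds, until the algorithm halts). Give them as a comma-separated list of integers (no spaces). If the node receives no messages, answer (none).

Answer: 36,98

Derivation:
Round 1: pos1(id36) recv 98: fwd; pos2(id44) recv 36: drop; pos3(id54) recv 44: drop; pos0(id98) recv 54: drop
Round 2: pos2(id44) recv 98: fwd
Round 3: pos3(id54) recv 98: fwd
Round 4: pos0(id98) recv 98: ELECTED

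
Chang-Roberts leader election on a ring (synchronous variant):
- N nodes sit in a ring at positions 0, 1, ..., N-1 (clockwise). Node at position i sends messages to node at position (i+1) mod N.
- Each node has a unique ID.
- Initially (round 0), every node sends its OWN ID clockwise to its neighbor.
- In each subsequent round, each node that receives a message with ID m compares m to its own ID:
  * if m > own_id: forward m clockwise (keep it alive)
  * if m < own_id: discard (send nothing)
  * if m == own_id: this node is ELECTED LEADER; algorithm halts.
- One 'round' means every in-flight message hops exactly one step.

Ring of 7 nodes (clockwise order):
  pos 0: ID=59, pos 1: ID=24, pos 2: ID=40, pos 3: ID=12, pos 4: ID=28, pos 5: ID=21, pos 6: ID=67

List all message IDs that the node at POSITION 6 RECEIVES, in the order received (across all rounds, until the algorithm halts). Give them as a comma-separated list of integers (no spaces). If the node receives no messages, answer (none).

Answer: 21,28,40,59,67

Derivation:
Round 1: pos1(id24) recv 59: fwd; pos2(id40) recv 24: drop; pos3(id12) recv 40: fwd; pos4(id28) recv 12: drop; pos5(id21) recv 28: fwd; pos6(id67) recv 21: drop; pos0(id59) recv 67: fwd
Round 2: pos2(id40) recv 59: fwd; pos4(id28) recv 40: fwd; pos6(id67) recv 28: drop; pos1(id24) recv 67: fwd
Round 3: pos3(id12) recv 59: fwd; pos5(id21) recv 40: fwd; pos2(id40) recv 67: fwd
Round 4: pos4(id28) recv 59: fwd; pos6(id67) recv 40: drop; pos3(id12) recv 67: fwd
Round 5: pos5(id21) recv 59: fwd; pos4(id28) recv 67: fwd
Round 6: pos6(id67) recv 59: drop; pos5(id21) recv 67: fwd
Round 7: pos6(id67) recv 67: ELECTED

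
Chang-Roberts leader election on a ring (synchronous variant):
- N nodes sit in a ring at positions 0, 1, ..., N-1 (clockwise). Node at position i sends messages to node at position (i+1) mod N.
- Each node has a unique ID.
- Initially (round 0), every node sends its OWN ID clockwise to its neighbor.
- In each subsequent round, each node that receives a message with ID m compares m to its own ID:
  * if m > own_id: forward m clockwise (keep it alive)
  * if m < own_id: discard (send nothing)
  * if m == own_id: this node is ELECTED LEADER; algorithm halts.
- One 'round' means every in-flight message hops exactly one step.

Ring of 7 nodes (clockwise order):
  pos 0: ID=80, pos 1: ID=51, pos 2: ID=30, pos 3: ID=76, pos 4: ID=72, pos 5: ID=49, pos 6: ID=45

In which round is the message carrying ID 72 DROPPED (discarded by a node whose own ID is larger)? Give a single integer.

Round 1: pos1(id51) recv 80: fwd; pos2(id30) recv 51: fwd; pos3(id76) recv 30: drop; pos4(id72) recv 76: fwd; pos5(id49) recv 72: fwd; pos6(id45) recv 49: fwd; pos0(id80) recv 45: drop
Round 2: pos2(id30) recv 80: fwd; pos3(id76) recv 51: drop; pos5(id49) recv 76: fwd; pos6(id45) recv 72: fwd; pos0(id80) recv 49: drop
Round 3: pos3(id76) recv 80: fwd; pos6(id45) recv 76: fwd; pos0(id80) recv 72: drop
Round 4: pos4(id72) recv 80: fwd; pos0(id80) recv 76: drop
Round 5: pos5(id49) recv 80: fwd
Round 6: pos6(id45) recv 80: fwd
Round 7: pos0(id80) recv 80: ELECTED
Message ID 72 originates at pos 4; dropped at pos 0 in round 3

Answer: 3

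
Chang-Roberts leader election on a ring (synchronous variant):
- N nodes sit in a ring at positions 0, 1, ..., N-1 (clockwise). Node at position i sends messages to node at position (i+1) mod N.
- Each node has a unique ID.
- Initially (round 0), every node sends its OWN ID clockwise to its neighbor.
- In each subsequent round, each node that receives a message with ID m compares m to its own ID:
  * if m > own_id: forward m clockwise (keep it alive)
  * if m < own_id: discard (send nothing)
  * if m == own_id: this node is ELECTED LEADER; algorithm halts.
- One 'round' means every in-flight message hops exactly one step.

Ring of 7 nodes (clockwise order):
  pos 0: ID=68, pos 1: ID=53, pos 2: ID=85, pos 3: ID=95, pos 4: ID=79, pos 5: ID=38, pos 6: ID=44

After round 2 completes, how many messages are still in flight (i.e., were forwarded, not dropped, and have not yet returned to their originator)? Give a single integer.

Answer: 2

Derivation:
Round 1: pos1(id53) recv 68: fwd; pos2(id85) recv 53: drop; pos3(id95) recv 85: drop; pos4(id79) recv 95: fwd; pos5(id38) recv 79: fwd; pos6(id44) recv 38: drop; pos0(id68) recv 44: drop
Round 2: pos2(id85) recv 68: drop; pos5(id38) recv 95: fwd; pos6(id44) recv 79: fwd
After round 2: 2 messages still in flight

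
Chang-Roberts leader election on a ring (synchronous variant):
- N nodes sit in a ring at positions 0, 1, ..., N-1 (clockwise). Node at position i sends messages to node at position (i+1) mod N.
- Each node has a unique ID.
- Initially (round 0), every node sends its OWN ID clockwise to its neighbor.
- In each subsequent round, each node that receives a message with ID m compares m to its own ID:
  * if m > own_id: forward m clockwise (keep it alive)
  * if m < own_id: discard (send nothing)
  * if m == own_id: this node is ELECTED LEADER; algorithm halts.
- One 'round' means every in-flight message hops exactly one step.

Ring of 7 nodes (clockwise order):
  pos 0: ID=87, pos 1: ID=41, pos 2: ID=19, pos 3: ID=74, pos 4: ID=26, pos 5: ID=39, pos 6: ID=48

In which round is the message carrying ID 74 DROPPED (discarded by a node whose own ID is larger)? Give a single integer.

Round 1: pos1(id41) recv 87: fwd; pos2(id19) recv 41: fwd; pos3(id74) recv 19: drop; pos4(id26) recv 74: fwd; pos5(id39) recv 26: drop; pos6(id48) recv 39: drop; pos0(id87) recv 48: drop
Round 2: pos2(id19) recv 87: fwd; pos3(id74) recv 41: drop; pos5(id39) recv 74: fwd
Round 3: pos3(id74) recv 87: fwd; pos6(id48) recv 74: fwd
Round 4: pos4(id26) recv 87: fwd; pos0(id87) recv 74: drop
Round 5: pos5(id39) recv 87: fwd
Round 6: pos6(id48) recv 87: fwd
Round 7: pos0(id87) recv 87: ELECTED
Message ID 74 originates at pos 3; dropped at pos 0 in round 4

Answer: 4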